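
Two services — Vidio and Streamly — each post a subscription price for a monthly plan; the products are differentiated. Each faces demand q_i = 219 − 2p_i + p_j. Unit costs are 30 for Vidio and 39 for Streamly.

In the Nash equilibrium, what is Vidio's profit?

8243.28

Vidio's profit: π = (p_{Vidio} − 30)(219 − 2p_{Vidio} + p_{Streamly}).
∂π/∂p_{Vidio} = 279 − 4p_{Vidio} + p_{Streamly} = 0 ⇒ p_{Vidio} = 69.75 + 0.25p_{Streamly}.
Similarly p_{Streamly} = 74.25 + 0.25p_{Vidio}.
Plugging p_{Streamly} into Vidio's best response: p_{Vidio} = 69.75 + 0.25(74.25 + 0.25p_{Vidio}) ⇒ 0.9375p_{Vidio} = 88.3125, so p_{Vidio} = 94.2.
Then p_{Streamly} = 74.25 + 0.25·94.2 = 97.8.
q_{Vidio} = 219 − 2·94.2 + 97.8 = 128.4.
Profit = (94.2 − 30)·128.4 = 8243.28.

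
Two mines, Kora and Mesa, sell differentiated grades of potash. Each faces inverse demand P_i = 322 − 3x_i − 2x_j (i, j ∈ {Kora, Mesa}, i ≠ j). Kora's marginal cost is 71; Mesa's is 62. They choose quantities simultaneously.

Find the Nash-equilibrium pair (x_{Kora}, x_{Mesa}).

30.8125, 33.0625

Mine Kora's profit: π = x_{Kora}(322 − 3x_{Kora} − 2x_{Mesa}) − 71x_{Kora}.
∂π/∂x_{Kora} = 251 − 6x_{Kora} − 2x_{Mesa} = 0 ⇒ x_{Kora} = 251/6 − (1/3)x_{Mesa}.
Similarly x_{Mesa} = 130/3 − (1/3)x_{Kora}.
Substituting the second reaction function into the first: x_{Kora} = 251/6 − (1/3)(130/3 − (1/3)x_{Kora}), which gives (8/9)x_{Kora} = 493/18 ⇒ x_{Kora} = 30.8125.
Then x_{Mesa} = 130/3 − (1/3)·30.8125 = 33.0625.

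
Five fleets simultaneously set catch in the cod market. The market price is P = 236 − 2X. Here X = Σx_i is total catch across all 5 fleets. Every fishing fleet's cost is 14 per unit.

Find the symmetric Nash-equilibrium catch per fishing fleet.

A representative fishing fleet's profit is π_i = x_i(236 − 2X) − 14x_i, with X = x_i + Σ_{j≠i} x_j.
First-order condition: 222 − 4x_i − 2Σ_{j≠i} x_j = 0.
With identical fishing fleets, set every x_j = x: then 222 − 4x − 8x = 0, i.e. x = 222/12 = 18.5.

18.5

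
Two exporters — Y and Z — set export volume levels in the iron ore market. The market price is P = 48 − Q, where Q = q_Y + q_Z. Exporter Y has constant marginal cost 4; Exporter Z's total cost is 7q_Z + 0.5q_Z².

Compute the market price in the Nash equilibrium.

22.2

Exporter Y's profit: π = q_Y(48 − (q_Y + q_Z)) − 4q_Y.
∂π/∂q_Y = 44 − 2q_Y − q_Z = 0, so q_Y = 22 − 0.5q_Z.
For Z: ∂π/∂q_Z = 41 − 3q_Z − q_Y = 0 ⇒ q_Z = 41/3 − (1/3)q_Y.
Plugging q_Z into Y's best response: q_Y = 22 − 0.5(41/3 − (1/3)q_Y) ⇒ (5/6)q_Y = 91/6, so q_Y = 18.2.
Then q_Z = 41/3 − (1/3)·18.2 = 7.6.
Equilibrium price: P = 48 − 25.8 = 22.2.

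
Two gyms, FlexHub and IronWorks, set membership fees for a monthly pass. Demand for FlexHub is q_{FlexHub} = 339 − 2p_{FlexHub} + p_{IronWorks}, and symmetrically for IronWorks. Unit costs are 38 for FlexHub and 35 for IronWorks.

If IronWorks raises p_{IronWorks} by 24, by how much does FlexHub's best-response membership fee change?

6

FlexHub's profit: π = (p_{FlexHub} − 38)(339 − 2p_{FlexHub} + p_{IronWorks}).
∂π/∂p_{FlexHub} = 415 − 4p_{FlexHub} + p_{IronWorks} = 0 ⇒ p_{FlexHub} = 103.75 + 0.25p_{IronWorks}.
The reaction-function slope is 0.25, so a 24-unit rise in p_{IronWorks} moves p_{FlexHub} by 0.25 × 24 = 6. FlexHub's best response rises — the actions are strategic complements.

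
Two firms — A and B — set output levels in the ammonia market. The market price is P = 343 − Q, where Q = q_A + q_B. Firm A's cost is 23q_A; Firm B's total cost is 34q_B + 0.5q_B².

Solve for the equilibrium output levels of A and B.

130.2, 59.6

Firm A's profit: π = q_A(343 − (q_A + q_B)) − 23q_A.
∂π/∂q_A = 320 − 2q_A − q_B = 0, so q_A = 160 − 0.5q_B.
For B: ∂π/∂q_B = 309 − 3q_B − q_A = 0 ⇒ q_B = 103 − (1/3)q_A.
Substituting the second reaction function into the first: q_A = 160 − 0.5(103 − (1/3)q_A), which gives (5/6)q_A = 108.5 ⇒ q_A = 130.2.
Then q_B = 103 − (1/3)·130.2 = 59.6.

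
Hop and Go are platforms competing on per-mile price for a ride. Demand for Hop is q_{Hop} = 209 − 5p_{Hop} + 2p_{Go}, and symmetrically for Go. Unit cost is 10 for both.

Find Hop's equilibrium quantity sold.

Hop's profit: π = (p_{Hop} − 10)(209 − 5p_{Hop} + 2p_{Go}).
∂π/∂p_{Hop} = 259 − 10p_{Hop} + 2p_{Go} = 0 ⇒ p_{Hop} = 25.9 + 0.2p_{Go}.
By symmetry p_{Go} = p_{Hop}; substituting into the reaction function, 0.8p_{Hop} = 25.9 and p_{Hop} = 32.375.
q_{Hop} = 209 − 5·32.375 + 2·32.375 = 111.875.

111.875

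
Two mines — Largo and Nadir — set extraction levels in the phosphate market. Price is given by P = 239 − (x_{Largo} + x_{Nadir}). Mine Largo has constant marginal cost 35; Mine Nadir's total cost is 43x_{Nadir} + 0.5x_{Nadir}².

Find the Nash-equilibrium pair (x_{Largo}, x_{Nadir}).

Mine Largo's profit: π = x_{Largo}(239 − (x_{Largo} + x_{Nadir})) − 35x_{Largo}.
∂π/∂x_{Largo} = 204 − 2x_{Largo} − x_{Nadir} = 0, so x_{Largo} = 102 − 0.5x_{Nadir}.
For Nadir: ∂π/∂x_{Nadir} = 196 − 3x_{Nadir} − x_{Largo} = 0 ⇒ x_{Nadir} = 196/3 − (1/3)x_{Largo}.
Substituting the second reaction function into the first: x_{Largo} = 102 − 0.5(196/3 − (1/3)x_{Largo}), which gives (5/6)x_{Largo} = 208/3 ⇒ x_{Largo} = 83.2.
Then x_{Nadir} = 196/3 − (1/3)·83.2 = 37.6.

83.2, 37.6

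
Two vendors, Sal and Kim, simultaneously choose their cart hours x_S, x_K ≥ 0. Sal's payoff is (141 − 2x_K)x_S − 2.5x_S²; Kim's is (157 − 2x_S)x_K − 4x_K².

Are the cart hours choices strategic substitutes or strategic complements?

Expanding Sal's payoff: 141x_S − 2x_Kx_S − 2.5x_S².
∂π/∂x_S = 141 − 2x_K − 5x_S = 0, so x_S = 28.2 − 0.4x_K.
The best-response slope dx_S/dx_K = −0.4 < 0: the reaction function is downward-sloping, so the choices are strategic substitutes.

strategic substitutes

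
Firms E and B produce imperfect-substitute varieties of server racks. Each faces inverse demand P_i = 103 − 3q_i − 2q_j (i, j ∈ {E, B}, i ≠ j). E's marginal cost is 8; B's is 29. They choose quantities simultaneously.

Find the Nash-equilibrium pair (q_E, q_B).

Firm E's profit: π = q_E(103 − 3q_E − 2q_B) − 8q_E.
∂π/∂q_E = 95 − 6q_E − 2q_B = 0 ⇒ q_E = 95/6 − (1/3)q_B.
Similarly q_B = 37/3 − (1/3)q_E.
Plugging q_B into E's best response: q_E = 95/6 − (1/3)(37/3 − (1/3)q_E) ⇒ (8/9)q_E = 211/18, so q_E = 13.1875.
Then q_B = 37/3 − (1/3)·13.1875 = 7.9375.

13.1875, 7.9375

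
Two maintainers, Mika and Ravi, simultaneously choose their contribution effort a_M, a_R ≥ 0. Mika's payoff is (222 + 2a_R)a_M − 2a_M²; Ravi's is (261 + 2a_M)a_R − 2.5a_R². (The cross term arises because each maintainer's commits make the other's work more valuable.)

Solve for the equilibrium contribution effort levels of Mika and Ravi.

102, 93

Expanding Mika's payoff: 222a_M + 2a_Ra_M − 2a_M².
∂π/∂a_M = 222 + 2a_R − 4a_M = 0, so a_M = 55.5 + 0.5a_R.
Likewise for Ravi: a_R = 52.2 + 0.4a_M.
Substituting the second reaction function into the first: a_M = 55.5 + 0.5(52.2 + 0.4a_M), which gives 0.8a_M = 81.6 ⇒ a_M = 102.
Then a_R = 52.2 + 0.4·102 = 93.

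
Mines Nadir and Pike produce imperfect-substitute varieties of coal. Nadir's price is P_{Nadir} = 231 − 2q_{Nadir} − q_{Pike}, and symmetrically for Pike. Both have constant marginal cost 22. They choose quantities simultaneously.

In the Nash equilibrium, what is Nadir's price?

Mine Nadir's profit: π = q_{Nadir}(231 − 2q_{Nadir} − q_{Pike}) − 22q_{Nadir}.
∂π/∂q_{Nadir} = 209 − 4q_{Nadir} − q_{Pike} = 0 ⇒ q_{Nadir} = 52.25 − 0.25q_{Pike}.
Setting q_{Nadir} = q_{Pike} in the reaction function: q_{Nadir} = 52.25 − 0.25q_{Nadir}, so q_{Nadir} = 52.25 / 1.25 = 41.8.
P_{Nadir} = 231 − 2·41.8 − 41.8 = 105.6.

105.6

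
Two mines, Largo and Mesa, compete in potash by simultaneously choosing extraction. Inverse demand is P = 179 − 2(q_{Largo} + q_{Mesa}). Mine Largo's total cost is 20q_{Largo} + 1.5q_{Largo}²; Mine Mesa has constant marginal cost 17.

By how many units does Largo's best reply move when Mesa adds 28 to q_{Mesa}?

-8

Mine Largo's profit: π = q_{Largo}(179 − 2(q_{Largo} + q_{Mesa})) − 20q_{Largo} − 1.5q_{Largo}².
∂π/∂q_{Largo} = 159 − 7q_{Largo} − 2q_{Mesa} = 0, so q_{Largo} = 159/7 − (2/7)q_{Mesa}.
The reaction-function slope is −2/7, so a 28-unit rise in q_{Mesa} moves q_{Largo} by −2/7 × 28 = −8. Largo's best response falls — the actions are strategic substitutes.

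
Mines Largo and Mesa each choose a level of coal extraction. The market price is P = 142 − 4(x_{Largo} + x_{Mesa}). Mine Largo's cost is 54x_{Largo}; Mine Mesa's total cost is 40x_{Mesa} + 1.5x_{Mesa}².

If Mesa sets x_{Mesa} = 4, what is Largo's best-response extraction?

Mine Largo's profit: π = x_{Largo}(142 − 4(x_{Largo} + x_{Mesa})) − 54x_{Largo}.
∂π/∂x_{Largo} = 88 − 8x_{Largo} − 4x_{Mesa} = 0, so x_{Largo} = 11 − 0.5x_{Mesa}.
At x_{Mesa} = 4: x_{Largo} = 11 − 0.5·4 = 9.

9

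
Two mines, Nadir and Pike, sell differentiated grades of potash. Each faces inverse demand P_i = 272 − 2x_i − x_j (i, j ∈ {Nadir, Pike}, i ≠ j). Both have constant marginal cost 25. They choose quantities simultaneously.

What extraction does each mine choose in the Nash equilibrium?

Mine Nadir's profit: π = x_{Nadir}(272 − 2x_{Nadir} − x_{Pike}) − 25x_{Nadir}.
∂π/∂x_{Nadir} = 247 − 4x_{Nadir} − x_{Pike} = 0 ⇒ x_{Nadir} = 61.75 − 0.25x_{Pike}.
Setting x_{Nadir} = x_{Pike} in the reaction function: x_{Nadir} = 61.75 − 0.25x_{Nadir}, so x_{Nadir} = 61.75 / 1.25 = 49.4.

49.4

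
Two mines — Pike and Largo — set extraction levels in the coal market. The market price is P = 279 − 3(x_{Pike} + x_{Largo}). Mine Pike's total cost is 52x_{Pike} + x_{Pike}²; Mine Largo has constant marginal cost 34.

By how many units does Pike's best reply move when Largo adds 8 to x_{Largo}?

Mine Pike's profit: π = x_{Pike}(279 − 3(x_{Pike} + x_{Largo})) − 52x_{Pike} − x_{Pike}².
∂π/∂x_{Pike} = 227 − 8x_{Pike} − 3x_{Largo} = 0, so x_{Pike} = 28.375 − 0.375x_{Largo}.
The reaction-function slope is −0.375, so an 8-unit rise in x_{Largo} moves x_{Pike} by −0.375 × 8 = −3. Pike's best response falls — the actions are strategic substitutes.

-3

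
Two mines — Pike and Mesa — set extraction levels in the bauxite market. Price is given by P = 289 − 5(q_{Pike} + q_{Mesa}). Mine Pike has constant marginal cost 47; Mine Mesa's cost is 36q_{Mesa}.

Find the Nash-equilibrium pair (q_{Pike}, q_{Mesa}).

15.4, 17.6

Mine Pike's profit: π = q_{Pike}(289 − 5(q_{Pike} + q_{Mesa})) − 47q_{Pike}.
∂π/∂q_{Pike} = 242 − 10q_{Pike} − 5q_{Mesa} = 0, so q_{Pike} = 24.2 − 0.5q_{Mesa}.
By the same steps for Mesa: q_{Mesa} = 25.3 − 0.5q_{Pike}.
Plugging q_{Mesa} into Pike's best response: q_{Pike} = 24.2 − 0.5(25.3 − 0.5q_{Pike}) ⇒ 0.75q_{Pike} = 11.55, so q_{Pike} = 15.4.
Then q_{Mesa} = 25.3 − 0.5·15.4 = 17.6.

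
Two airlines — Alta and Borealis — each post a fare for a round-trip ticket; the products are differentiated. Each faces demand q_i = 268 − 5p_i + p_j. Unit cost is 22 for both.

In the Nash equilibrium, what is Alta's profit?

Alta's profit: π = (p_{Alta} − 22)(268 − 5p_{Alta} + p_{Borealis}).
∂π/∂p_{Alta} = 378 − 10p_{Alta} + p_{Borealis} = 0 ⇒ p_{Alta} = 37.8 + 0.1p_{Borealis}.
Setting p_{Alta} = p_{Borealis} in the reaction function: p_{Alta} = 37.8 + 0.1p_{Alta}, so p_{Alta} = 37.8 / 0.9 = 42.
q_{Alta} = 268 − 5·42 + 42 = 100.
Profit = (42 − 22)·100 = 2000.

2000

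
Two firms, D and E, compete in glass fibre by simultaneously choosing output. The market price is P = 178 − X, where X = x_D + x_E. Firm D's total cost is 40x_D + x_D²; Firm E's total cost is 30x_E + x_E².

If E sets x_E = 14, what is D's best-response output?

31

Firm D's profit: π = x_D(178 − (x_D + x_E)) − 40x_D − x_D².
∂π/∂x_D = 138 − 4x_D − x_E = 0, so x_D = 34.5 − 0.25x_E.
At x_E = 14: x_D = 34.5 − 0.25·14 = 31.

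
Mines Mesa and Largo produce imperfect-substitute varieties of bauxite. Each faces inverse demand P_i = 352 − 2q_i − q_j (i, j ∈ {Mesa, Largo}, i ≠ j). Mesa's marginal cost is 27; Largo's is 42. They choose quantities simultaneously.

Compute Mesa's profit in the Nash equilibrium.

8712

Mine Mesa's profit: π = q_{Mesa}(352 − 2q_{Mesa} − q_{Largo}) − 27q_{Mesa}.
∂π/∂q_{Mesa} = 325 − 4q_{Mesa} − q_{Largo} = 0 ⇒ q_{Mesa} = 81.25 − 0.25q_{Largo}.
Similarly q_{Largo} = 77.5 − 0.25q_{Mesa}.
Plugging q_{Largo} into Mesa's best response: q_{Mesa} = 81.25 − 0.25(77.5 − 0.25q_{Mesa}) ⇒ 0.9375q_{Mesa} = 61.875, so q_{Mesa} = 66.
Then q_{Largo} = 77.5 − 0.25·66 = 61.
P_{Mesa} = 352 − 2·66 − 61 = 159.
Profit = (159 − 27)·66 = 8712.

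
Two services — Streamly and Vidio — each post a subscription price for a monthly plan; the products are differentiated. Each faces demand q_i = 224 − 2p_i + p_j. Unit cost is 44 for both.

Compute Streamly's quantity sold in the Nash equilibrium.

Streamly's profit: π = (p_{Streamly} − 44)(224 − 2p_{Streamly} + p_{Vidio}).
∂π/∂p_{Streamly} = 312 − 4p_{Streamly} + p_{Vidio} = 0 ⇒ p_{Streamly} = 78 + 0.25p_{Vidio}.
Setting p_{Streamly} = p_{Vidio} in the reaction function: p_{Streamly} = 78 + 0.25p_{Streamly}, so p_{Streamly} = 78 / 0.75 = 104.
q_{Streamly} = 224 − 2·104 + 104 = 120.

120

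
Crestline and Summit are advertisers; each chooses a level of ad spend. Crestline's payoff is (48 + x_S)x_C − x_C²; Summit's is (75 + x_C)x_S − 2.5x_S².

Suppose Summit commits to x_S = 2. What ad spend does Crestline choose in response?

25

Expanding Crestline's payoff: 48x_C + x_Sx_C − x_C².
∂π/∂x_C = 48 + x_S − 2x_C = 0, so x_C = 24 + 0.5x_S.
At x_S = 2: x_C = 24 + 0.5·2 = 25.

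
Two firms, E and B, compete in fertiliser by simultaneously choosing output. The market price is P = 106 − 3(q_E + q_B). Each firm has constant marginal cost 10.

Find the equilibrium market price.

Firm E's profit: π = q_E(106 − 3(q_E + q_B)) − 10q_E.
∂π/∂q_E = 96 − 6q_E − 3q_B = 0, so q_E = 16 − 0.5q_B.
The game is symmetric, so in equilibrium q_B = q_E: the reaction function gives 1.5q_E = 16, hence q_E = 32/3.
Equilibrium price: P = 106 − 3·(64/3) = 42.

42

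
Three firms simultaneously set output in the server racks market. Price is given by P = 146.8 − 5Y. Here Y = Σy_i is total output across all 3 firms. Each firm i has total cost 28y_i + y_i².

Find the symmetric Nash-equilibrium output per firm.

5.4

A representative firm's profit is π_i = y_i(146.8 − 5Y) − 28y_i − y_i², with Y = y_i + Σ_{j≠i} y_j.
First-order condition: 118.8 − 12y_i − 5Σ_{j≠i} y_j = 0.
In a symmetric equilibrium every firm chooses the same y, so Σ_{j≠i} y_j = 2y. The condition becomes 118.8 − 22y = 0, giving y = 118.8/22 = 5.4.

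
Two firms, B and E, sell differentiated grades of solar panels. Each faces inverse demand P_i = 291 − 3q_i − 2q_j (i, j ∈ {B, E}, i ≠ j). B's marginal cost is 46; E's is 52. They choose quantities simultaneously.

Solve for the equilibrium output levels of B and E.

31, 29.5

Firm B's profit: π = q_B(291 − 3q_B − 2q_E) − 46q_B.
∂π/∂q_B = 245 − 6q_B − 2q_E = 0 ⇒ q_B = 245/6 − (1/3)q_E.
Similarly q_E = 239/6 − (1/3)q_B.
Solving the two reaction functions simultaneously: (1 − (−1/3)(−1/3))q_B = 245/6 − (1/3)·(239/6), so (8/9)q_B = 248/9 and q_B = 31.
Then q_E = 239/6 − (1/3)·31 = 29.5.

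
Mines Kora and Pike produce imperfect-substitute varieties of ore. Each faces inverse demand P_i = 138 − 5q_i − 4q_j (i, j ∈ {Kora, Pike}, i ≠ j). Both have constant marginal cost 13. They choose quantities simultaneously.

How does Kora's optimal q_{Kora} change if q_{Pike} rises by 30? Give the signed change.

Mine Kora's profit: π = q_{Kora}(138 − 5q_{Kora} − 4q_{Pike}) − 13q_{Kora}.
∂π/∂q_{Kora} = 125 − 10q_{Kora} − 4q_{Pike} = 0 ⇒ q_{Kora} = 12.5 − 0.4q_{Pike}.
The reaction-function slope is −0.4, so a 30-unit rise in q_{Pike} moves q_{Kora} by −0.4 × 30 = −12. Kora's best response falls — the actions are strategic substitutes.

-12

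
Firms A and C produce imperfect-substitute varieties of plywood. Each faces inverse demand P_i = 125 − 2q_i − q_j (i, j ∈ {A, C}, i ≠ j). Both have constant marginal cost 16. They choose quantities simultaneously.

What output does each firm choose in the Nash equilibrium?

Firm A's profit: π = q_A(125 − 2q_A − q_C) − 16q_A.
∂π/∂q_A = 109 − 4q_A − q_C = 0 ⇒ q_A = 27.25 − 0.25q_C.
By symmetry q_C = q_A; substituting into the reaction function, 1.25q_A = 27.25 and q_A = 21.8.

21.8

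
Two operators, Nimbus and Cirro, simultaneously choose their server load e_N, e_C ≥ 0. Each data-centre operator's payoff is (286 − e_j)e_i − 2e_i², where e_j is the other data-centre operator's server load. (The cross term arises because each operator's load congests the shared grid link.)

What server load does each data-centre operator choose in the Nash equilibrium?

Nimbus's payoff is (286 − e_C)e_N − 2e_N².
∂π/∂e_N = 286 − e_C − 4e_N = 0, so e_N = 71.5 − 0.25e_C.
The game is symmetric, so in equilibrium e_C = e_N: the reaction function gives 1.25e_N = 71.5, hence e_N = 57.2.

57.2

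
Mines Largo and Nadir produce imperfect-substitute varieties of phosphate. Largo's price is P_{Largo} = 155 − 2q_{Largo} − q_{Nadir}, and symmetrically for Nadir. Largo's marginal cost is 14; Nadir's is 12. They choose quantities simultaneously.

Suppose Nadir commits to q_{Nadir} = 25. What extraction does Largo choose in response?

29

Mine Largo's profit: π = q_{Largo}(155 − 2q_{Largo} − q_{Nadir}) − 14q_{Largo}.
∂π/∂q_{Largo} = 141 − 4q_{Largo} − q_{Nadir} = 0 ⇒ q_{Largo} = 35.25 − 0.25q_{Nadir}.
At q_{Nadir} = 25: q_{Largo} = 35.25 − 0.25·25 = 29.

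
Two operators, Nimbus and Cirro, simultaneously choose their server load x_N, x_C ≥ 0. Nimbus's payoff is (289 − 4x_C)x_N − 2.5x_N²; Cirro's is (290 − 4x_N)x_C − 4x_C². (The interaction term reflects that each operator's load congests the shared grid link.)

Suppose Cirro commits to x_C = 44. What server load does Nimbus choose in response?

Expanding Nimbus's payoff: 289x_N − 4x_Cx_N − 2.5x_N².
∂π/∂x_N = 289 − 4x_C − 5x_N = 0, so x_N = 57.8 − 0.8x_C.
At x_C = 44: x_N = 57.8 − 0.8·44 = 22.6.

22.6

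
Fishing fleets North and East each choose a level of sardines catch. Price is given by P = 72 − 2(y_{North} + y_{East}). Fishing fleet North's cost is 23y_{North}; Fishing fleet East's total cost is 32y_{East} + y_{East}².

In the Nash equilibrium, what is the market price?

44.4

Fishing fleet North's profit: π = y_{North}(72 − 2(y_{North} + y_{East})) − 23y_{North}.
∂π/∂y_{North} = 49 − 4y_{North} − 2y_{East} = 0, so y_{North} = 12.25 − 0.5y_{East}.
For East: ∂π/∂y_{East} = 40 − 6y_{East} − 2y_{North} = 0 ⇒ y_{East} = 20/3 − (1/3)y_{North}.
Substituting the second reaction function into the first: y_{North} = 12.25 − 0.5(20/3 − (1/3)y_{North}), which gives (5/6)y_{North} = 107/12 ⇒ y_{North} = 10.7.
Then y_{East} = 20/3 − (1/3)·10.7 = 3.1.
Equilibrium price: P = 72 − 2·13.8 = 44.4.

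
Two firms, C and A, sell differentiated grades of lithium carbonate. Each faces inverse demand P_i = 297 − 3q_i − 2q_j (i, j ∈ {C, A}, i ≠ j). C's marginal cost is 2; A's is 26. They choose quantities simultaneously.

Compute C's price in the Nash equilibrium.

117.125

Firm C's profit: π = q_C(297 − 3q_C − 2q_A) − 2q_C.
∂π/∂q_C = 295 − 6q_C − 2q_A = 0 ⇒ q_C = 295/6 − (1/3)q_A.
Similarly q_A = 271/6 − (1/3)q_C.
Substituting the second reaction function into the first: q_C = 295/6 − (1/3)(271/6 − (1/3)q_C), which gives (8/9)q_C = 307/9 ⇒ q_C = 38.375.
Then q_A = 271/6 − (1/3)·38.375 = 32.375.
P_C = 297 − 3·38.375 − 2·32.375 = 117.125.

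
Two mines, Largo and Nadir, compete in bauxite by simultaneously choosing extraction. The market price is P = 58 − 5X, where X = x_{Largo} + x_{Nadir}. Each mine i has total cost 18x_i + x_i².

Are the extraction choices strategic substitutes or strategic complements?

Mine Largo's profit: π = x_{Largo}(58 − 5(x_{Largo} + x_{Nadir})) − 18x_{Largo} − x_{Largo}².
∂π/∂x_{Largo} = 40 − 12x_{Largo} − 5x_{Nadir} = 0, so x_{Largo} = 10/3 − (5/12)x_{Nadir}.
The best-response slope dx_{Largo}/dx_{Nadir} = −5/12 < 0: the reaction function is downward-sloping, so the choices are strategic substitutes.

strategic substitutes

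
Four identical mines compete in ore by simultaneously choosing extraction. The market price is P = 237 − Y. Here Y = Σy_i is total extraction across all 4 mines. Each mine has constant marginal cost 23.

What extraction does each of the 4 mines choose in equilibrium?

42.8

A representative mine's profit is π_i = y_i(237 − Y) − 23y_i, with Y = y_i + Σ_{j≠i} y_j.
First-order condition: 214 − 2y_i − Σ_{j≠i} y_j = 0.
With identical mines, set every y_j = y: then 214 − 2y − 3y = 0, i.e. y = 214/5 = 42.8.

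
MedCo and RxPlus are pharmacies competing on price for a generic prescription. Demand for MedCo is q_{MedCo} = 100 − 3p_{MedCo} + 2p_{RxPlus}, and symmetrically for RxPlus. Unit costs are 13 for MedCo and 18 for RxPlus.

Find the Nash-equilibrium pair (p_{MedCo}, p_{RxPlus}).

MedCo's profit: π = (p_{MedCo} − 13)(100 − 3p_{MedCo} + 2p_{RxPlus}).
∂π/∂p_{MedCo} = 139 − 6p_{MedCo} + 2p_{RxPlus} = 0 ⇒ p_{MedCo} = 139/6 + (1/3)p_{RxPlus}.
Similarly p_{RxPlus} = 77/3 + (1/3)p_{MedCo}.
Solving the two reaction functions simultaneously: (1 − (1/3)(1/3))p_{MedCo} = 139/6 + (1/3)·(77/3), so (8/9)p_{MedCo} = 571/18 and p_{MedCo} = 35.6875.
Then p_{RxPlus} = 77/3 + (1/3)·35.6875 = 37.5625.

35.6875, 37.5625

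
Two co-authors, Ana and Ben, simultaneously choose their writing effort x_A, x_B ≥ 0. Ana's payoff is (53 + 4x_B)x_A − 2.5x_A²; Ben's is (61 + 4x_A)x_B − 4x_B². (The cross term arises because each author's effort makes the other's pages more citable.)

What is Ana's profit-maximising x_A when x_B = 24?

Expanding Ana's payoff: 53x_A + 4x_Bx_A − 2.5x_A².
∂π/∂x_A = 53 + 4x_B − 5x_A = 0, so x_A = 10.6 + 0.8x_B.
At x_B = 24: x_A = 10.6 + 0.8·24 = 29.8.

29.8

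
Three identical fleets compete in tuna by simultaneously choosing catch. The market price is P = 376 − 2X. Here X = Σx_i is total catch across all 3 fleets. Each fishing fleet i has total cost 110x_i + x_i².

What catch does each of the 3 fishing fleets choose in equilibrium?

26.6

A representative fishing fleet's profit is π_i = x_i(376 − 2X) − 110x_i − x_i², with X = x_i + Σ_{j≠i} x_j.
First-order condition: 266 − 6x_i − 2Σ_{j≠i} x_j = 0.
In a symmetric equilibrium every fishing fleet chooses the same x, so Σ_{j≠i} x_j = 2x. The condition becomes 266 − 10x = 0, giving x = 266/10 = 26.6.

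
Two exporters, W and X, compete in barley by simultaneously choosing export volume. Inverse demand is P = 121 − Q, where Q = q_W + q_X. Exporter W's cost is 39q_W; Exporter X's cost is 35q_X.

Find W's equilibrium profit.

676

Exporter W's profit: π = q_W(121 − (q_W + q_X)) − 39q_W.
∂π/∂q_W = 82 − 2q_W − q_X = 0, so q_W = 41 − 0.5q_X.
By the same steps for X: q_X = 43 − 0.5q_W.
Plugging q_X into W's best response: q_W = 41 − 0.5(43 − 0.5q_W) ⇒ 0.75q_W = 19.5, so q_W = 26.
Then q_X = 43 − 0.5·26 = 30.
Price P = 121 − 56 = 65.
W's profit: (65 − 39)·26 = 676.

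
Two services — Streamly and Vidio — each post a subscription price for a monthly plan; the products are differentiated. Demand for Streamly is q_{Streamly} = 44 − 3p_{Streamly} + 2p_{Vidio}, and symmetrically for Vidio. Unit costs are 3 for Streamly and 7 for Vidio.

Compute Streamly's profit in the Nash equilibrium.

363

Streamly's profit: π = (p_{Streamly} − 3)(44 − 3p_{Streamly} + 2p_{Vidio}).
∂π/∂p_{Streamly} = 53 − 6p_{Streamly} + 2p_{Vidio} = 0 ⇒ p_{Streamly} = 53/6 + (1/3)p_{Vidio}.
Similarly p_{Vidio} = 65/6 + (1/3)p_{Streamly}.
Substituting the second reaction function into the first: p_{Streamly} = 53/6 + (1/3)(65/6 + (1/3)p_{Streamly}), which gives (8/9)p_{Streamly} = 112/9 ⇒ p_{Streamly} = 14.
Then p_{Vidio} = 65/6 + (1/3)·14 = 15.5.
q_{Streamly} = 44 − 3·14 + 2·15.5 = 33.
Profit = (14 − 3)·33 = 363.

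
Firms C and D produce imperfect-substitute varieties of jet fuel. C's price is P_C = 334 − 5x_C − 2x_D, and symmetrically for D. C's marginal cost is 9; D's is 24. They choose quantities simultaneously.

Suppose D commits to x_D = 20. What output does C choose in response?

Firm C's profit: π = x_C(334 − 5x_C − 2x_D) − 9x_C.
∂π/∂x_C = 325 − 10x_C − 2x_D = 0 ⇒ x_C = 32.5 − 0.2x_D.
At x_D = 20: x_C = 32.5 − 0.2·20 = 28.5.

28.5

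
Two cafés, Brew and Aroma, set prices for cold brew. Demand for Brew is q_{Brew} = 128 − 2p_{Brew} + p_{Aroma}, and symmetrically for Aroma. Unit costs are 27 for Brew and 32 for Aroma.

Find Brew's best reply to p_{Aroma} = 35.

54.25

Brew's profit: π = (p_{Brew} − 27)(128 − 2p_{Brew} + p_{Aroma}).
∂π/∂p_{Brew} = 182 − 4p_{Brew} + p_{Aroma} = 0 ⇒ p_{Brew} = 45.5 + 0.25p_{Aroma}.
At p_{Aroma} = 35: p_{Brew} = 45.5 + 0.25·35 = 54.25.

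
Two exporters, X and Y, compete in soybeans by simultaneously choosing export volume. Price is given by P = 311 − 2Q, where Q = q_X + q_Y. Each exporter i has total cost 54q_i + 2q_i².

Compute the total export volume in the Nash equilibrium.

51.4

Exporter X's profit: π = q_X(311 − 2(q_X + q_Y)) − 54q_X − 2q_X².
∂π/∂q_X = 257 − 8q_X − 2q_Y = 0, so q_X = 32.125 − 0.25q_Y.
The game is symmetric, so in equilibrium q_Y = q_X: the reaction function gives 1.25q_X = 32.125, hence q_X = 25.7.
Total export volume: 25.7 + 25.7 = 51.4.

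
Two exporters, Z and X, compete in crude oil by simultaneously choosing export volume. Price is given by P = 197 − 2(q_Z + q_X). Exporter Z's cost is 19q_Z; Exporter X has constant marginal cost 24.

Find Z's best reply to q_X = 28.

30.5

Exporter Z's profit: π = q_Z(197 − 2(q_Z + q_X)) − 19q_Z.
∂π/∂q_Z = 178 − 4q_Z − 2q_X = 0, so q_Z = 44.5 − 0.5q_X.
At q_X = 28: q_Z = 44.5 − 0.5·28 = 30.5.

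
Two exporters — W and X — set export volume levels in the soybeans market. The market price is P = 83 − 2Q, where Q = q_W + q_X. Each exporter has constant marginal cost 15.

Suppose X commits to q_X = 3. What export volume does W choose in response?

15.5

Exporter W's profit: π = q_W(83 − 2(q_W + q_X)) − 15q_W.
∂π/∂q_W = 68 − 4q_W − 2q_X = 0, so q_W = 17 − 0.5q_X.
At q_X = 3: q_W = 17 − 0.5·3 = 15.5.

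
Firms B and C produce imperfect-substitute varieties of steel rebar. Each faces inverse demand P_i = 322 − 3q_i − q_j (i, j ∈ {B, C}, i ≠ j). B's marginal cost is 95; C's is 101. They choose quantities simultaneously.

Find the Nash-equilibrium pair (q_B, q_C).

Firm B's profit: π = q_B(322 − 3q_B − q_C) − 95q_B.
∂π/∂q_B = 227 − 6q_B − q_C = 0 ⇒ q_B = 227/6 − (1/6)q_C.
Similarly q_C = 221/6 − (1/6)q_B.
Plugging q_C into B's best response: q_B = 227/6 − (1/6)(221/6 − (1/6)q_B) ⇒ (35/36)q_B = 1141/36, so q_B = 32.6.
Then q_C = 221/6 − (1/6)·32.6 = 31.4.

32.6, 31.4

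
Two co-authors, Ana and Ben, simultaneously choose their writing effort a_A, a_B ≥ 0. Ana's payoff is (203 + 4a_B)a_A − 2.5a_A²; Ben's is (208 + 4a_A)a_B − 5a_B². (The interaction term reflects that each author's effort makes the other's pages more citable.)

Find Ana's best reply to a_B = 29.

63.8

Expanding Ana's payoff: 203a_A + 4a_Ba_A − 2.5a_A².
∂π/∂a_A = 203 + 4a_B − 5a_A = 0, so a_A = 40.6 + 0.8a_B.
At a_B = 29: a_A = 40.6 + 0.8·29 = 63.8.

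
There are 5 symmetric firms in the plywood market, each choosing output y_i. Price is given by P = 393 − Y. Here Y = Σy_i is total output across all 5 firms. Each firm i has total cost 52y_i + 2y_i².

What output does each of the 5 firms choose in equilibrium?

34.1

A representative firm's profit is π_i = y_i(393 − Y) − 52y_i − 2y_i², with Y = y_i + Σ_{j≠i} y_j.
First-order condition: 341 − 6y_i − Σ_{j≠i} y_j = 0.
With identical firms, set every y_j = y: then 341 − 6y − 4y = 0, i.e. y = 341/10 = 34.1.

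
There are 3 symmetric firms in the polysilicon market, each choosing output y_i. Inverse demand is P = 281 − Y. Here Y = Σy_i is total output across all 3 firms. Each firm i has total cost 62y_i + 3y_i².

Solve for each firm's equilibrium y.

21.9

A representative firm's profit is π_i = y_i(281 − Y) − 62y_i − 3y_i², with Y = y_i + Σ_{j≠i} y_j.
First-order condition: 219 − 8y_i − Σ_{j≠i} y_j = 0.
Imposing symmetry (y_j = y for all j) turns Σ_{j≠i} y_j into 2y, so 219 = 10y and y = 21.9.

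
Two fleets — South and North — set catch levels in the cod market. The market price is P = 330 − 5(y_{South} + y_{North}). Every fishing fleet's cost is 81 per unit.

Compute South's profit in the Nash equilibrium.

Fishing fleet South's profit: π = y_{South}(330 − 5(y_{South} + y_{North})) − 81y_{South}.
∂π/∂y_{South} = 249 − 10y_{South} − 5y_{North} = 0, so y_{South} = 24.9 − 0.5y_{North}.
The game is symmetric, so in equilibrium y_{North} = y_{South}: the reaction function gives 1.5y_{South} = 24.9, hence y_{South} = 16.6.
Price P = 330 − 5·33.2 = 164.
South's profit: (164 − 81)·16.6 = 1377.8.

1377.8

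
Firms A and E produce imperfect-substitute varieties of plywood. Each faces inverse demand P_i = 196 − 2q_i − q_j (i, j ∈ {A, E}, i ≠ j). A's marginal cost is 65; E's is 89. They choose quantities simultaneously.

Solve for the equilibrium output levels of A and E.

Firm A's profit: π = q_A(196 − 2q_A − q_E) − 65q_A.
∂π/∂q_A = 131 − 4q_A − q_E = 0 ⇒ q_A = 32.75 − 0.25q_E.
Similarly q_E = 26.75 − 0.25q_A.
Substituting the second reaction function into the first: q_A = 32.75 − 0.25(26.75 − 0.25q_A), which gives 0.9375q_A = 26.0625 ⇒ q_A = 27.8.
Then q_E = 26.75 − 0.25·27.8 = 19.8.

27.8, 19.8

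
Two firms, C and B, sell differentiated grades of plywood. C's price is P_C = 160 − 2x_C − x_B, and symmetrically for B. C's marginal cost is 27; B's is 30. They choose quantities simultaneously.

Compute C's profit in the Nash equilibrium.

1436.48

Firm C's profit: π = x_C(160 − 2x_C − x_B) − 27x_C.
∂π/∂x_C = 133 − 4x_C − x_B = 0 ⇒ x_C = 33.25 − 0.25x_B.
Similarly x_B = 32.5 − 0.25x_C.
Solving the two reaction functions simultaneously: (1 − (−0.25)(−0.25))x_C = 33.25 − 0.25·32.5, so 0.9375x_C = 25.125 and x_C = 26.8.
Then x_B = 32.5 − 0.25·26.8 = 25.8.
P_C = 160 − 2·26.8 − 25.8 = 80.6.
Profit = (80.6 − 27)·26.8 = 1436.48.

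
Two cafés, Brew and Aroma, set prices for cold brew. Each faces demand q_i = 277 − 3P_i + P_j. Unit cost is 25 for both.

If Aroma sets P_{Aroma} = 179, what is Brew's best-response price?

88.5

Brew's profit: π = (P_{Brew} − 25)(277 − 3P_{Brew} + P_{Aroma}).
∂π/∂P_{Brew} = 352 − 6P_{Brew} + P_{Aroma} = 0 ⇒ P_{Brew} = 176/3 + (1/6)P_{Aroma}.
At P_{Aroma} = 179: P_{Brew} = 176/3 + (1/6)·179 = 88.5.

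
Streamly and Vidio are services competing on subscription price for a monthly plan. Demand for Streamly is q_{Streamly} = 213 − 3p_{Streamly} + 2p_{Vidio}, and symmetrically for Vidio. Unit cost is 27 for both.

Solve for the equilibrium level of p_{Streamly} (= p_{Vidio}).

Streamly's profit: π = (p_{Streamly} − 27)(213 − 3p_{Streamly} + 2p_{Vidio}).
∂π/∂p_{Streamly} = 294 − 6p_{Streamly} + 2p_{Vidio} = 0 ⇒ p_{Streamly} = 49 + (1/3)p_{Vidio}.
By symmetry p_{Vidio} = p_{Streamly}; substituting into the reaction function, (2/3)p_{Streamly} = 49 and p_{Streamly} = 73.5.

73.5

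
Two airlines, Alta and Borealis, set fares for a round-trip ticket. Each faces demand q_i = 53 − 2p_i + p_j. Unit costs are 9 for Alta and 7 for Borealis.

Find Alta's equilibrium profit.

414.72

Alta's profit: π = (p_{Alta} − 9)(53 − 2p_{Alta} + p_{Borealis}).
∂π/∂p_{Alta} = 71 − 4p_{Alta} + p_{Borealis} = 0 ⇒ p_{Alta} = 17.75 + 0.25p_{Borealis}.
Similarly p_{Borealis} = 16.75 + 0.25p_{Alta}.
Solving the two reaction functions simultaneously: (1 − (0.25)(0.25))p_{Alta} = 17.75 + 0.25·16.75, so 0.9375p_{Alta} = 21.9375 and p_{Alta} = 23.4.
Then p_{Borealis} = 16.75 + 0.25·23.4 = 22.6.
q_{Alta} = 53 − 2·23.4 + 22.6 = 28.8.
Profit = (23.4 − 9)·28.8 = 414.72.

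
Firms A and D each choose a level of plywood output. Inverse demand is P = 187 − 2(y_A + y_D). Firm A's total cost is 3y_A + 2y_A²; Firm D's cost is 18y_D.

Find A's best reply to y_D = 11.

20.25

Firm A's profit: π = y_A(187 − 2(y_A + y_D)) − 3y_A − 2y_A².
∂π/∂y_A = 184 − 8y_A − 2y_D = 0, so y_A = 23 − 0.25y_D.
At y_D = 11: y_A = 23 − 0.25·11 = 20.25.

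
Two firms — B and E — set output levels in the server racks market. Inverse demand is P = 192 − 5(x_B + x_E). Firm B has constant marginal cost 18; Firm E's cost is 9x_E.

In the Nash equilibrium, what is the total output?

23.8

Firm B's profit: π = x_B(192 − 5(x_B + x_E)) − 18x_B.
∂π/∂x_B = 174 − 10x_B − 5x_E = 0, so x_B = 17.4 − 0.5x_E.
By the same steps for E: x_E = 18.3 − 0.5x_B.
Plugging x_E into B's best response: x_B = 17.4 − 0.5(18.3 − 0.5x_B) ⇒ 0.75x_B = 8.25, so x_B = 11.
Then x_E = 18.3 − 0.5·11 = 12.8.
Total output: 11 + 12.8 = 23.8.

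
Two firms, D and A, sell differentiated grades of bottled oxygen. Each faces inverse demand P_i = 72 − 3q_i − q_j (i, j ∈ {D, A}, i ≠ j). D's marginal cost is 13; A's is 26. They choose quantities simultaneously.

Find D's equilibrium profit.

Firm D's profit: π = q_D(72 − 3q_D − q_A) − 13q_D.
∂π/∂q_D = 59 − 6q_D − q_A = 0 ⇒ q_D = 59/6 − (1/6)q_A.
Similarly q_A = 23/3 − (1/6)q_D.
Plugging q_A into D's best response: q_D = 59/6 − (1/6)(23/3 − (1/6)q_D) ⇒ (35/36)q_D = 77/9, so q_D = 8.8.
Then q_A = 23/3 − (1/6)·8.8 = 6.2.
P_D = 72 − 3·8.8 − 6.2 = 39.4.
Profit = (39.4 − 13)·8.8 = 232.32.

232.32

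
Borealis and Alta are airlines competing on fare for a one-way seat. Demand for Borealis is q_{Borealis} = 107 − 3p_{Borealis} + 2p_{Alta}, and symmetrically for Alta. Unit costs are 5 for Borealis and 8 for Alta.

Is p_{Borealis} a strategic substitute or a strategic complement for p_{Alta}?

Borealis's profit: π = (p_{Borealis} − 5)(107 − 3p_{Borealis} + 2p_{Alta}).
∂π/∂p_{Borealis} = 122 − 6p_{Borealis} + 2p_{Alta} = 0 ⇒ p_{Borealis} = 61/3 + (1/3)p_{Alta}.
The best-response slope dp_{Borealis}/dp_{Alta} = 1/3 > 0: the reaction function is upward-sloping, so the choices are strategic complements.

strategic complements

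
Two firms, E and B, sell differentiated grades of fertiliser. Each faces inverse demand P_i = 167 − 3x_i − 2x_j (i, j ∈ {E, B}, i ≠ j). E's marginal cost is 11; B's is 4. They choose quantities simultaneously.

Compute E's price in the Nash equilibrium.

Firm E's profit: π = x_E(167 − 3x_E − 2x_B) − 11x_E.
∂π/∂x_E = 156 − 6x_E − 2x_B = 0 ⇒ x_E = 26 − (1/3)x_B.
Similarly x_B = 163/6 − (1/3)x_E.
Solving the two reaction functions simultaneously: (1 − (−1/3)(−1/3))x_E = 26 − (1/3)·(163/6), so (8/9)x_E = 305/18 and x_E = 19.0625.
Then x_B = 163/6 − (1/3)·19.0625 = 20.8125.
P_E = 167 − 3·19.0625 − 2·20.8125 = 68.1875.

68.1875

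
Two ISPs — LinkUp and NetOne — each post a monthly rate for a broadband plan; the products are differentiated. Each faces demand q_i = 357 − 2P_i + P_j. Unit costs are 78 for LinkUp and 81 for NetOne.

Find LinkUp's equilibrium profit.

17447.12

LinkUp's profit: π = (P_{LinkUp} − 78)(357 − 2P_{LinkUp} + P_{NetOne}).
∂π/∂P_{LinkUp} = 513 − 4P_{LinkUp} + P_{NetOne} = 0 ⇒ P_{LinkUp} = 128.25 + 0.25P_{NetOne}.
Similarly P_{NetOne} = 129.75 + 0.25P_{LinkUp}.
Solving the two reaction functions simultaneously: (1 − (0.25)(0.25))P_{LinkUp} = 128.25 + 0.25·129.75, so 0.9375P_{LinkUp} = 160.6875 and P_{LinkUp} = 171.4.
Then P_{NetOne} = 129.75 + 0.25·171.4 = 172.6.
q_{LinkUp} = 357 − 2·171.4 + 172.6 = 186.8.
Profit = (171.4 − 78)·186.8 = 17447.12.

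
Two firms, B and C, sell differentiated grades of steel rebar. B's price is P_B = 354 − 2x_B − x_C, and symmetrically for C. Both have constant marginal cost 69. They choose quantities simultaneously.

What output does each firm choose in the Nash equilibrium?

Firm B's profit: π = x_B(354 − 2x_B − x_C) − 69x_B.
∂π/∂x_B = 285 − 4x_B − x_C = 0 ⇒ x_B = 71.25 − 0.25x_C.
The game is symmetric, so in equilibrium x_C = x_B: the reaction function gives 1.25x_B = 71.25, hence x_B = 57.

57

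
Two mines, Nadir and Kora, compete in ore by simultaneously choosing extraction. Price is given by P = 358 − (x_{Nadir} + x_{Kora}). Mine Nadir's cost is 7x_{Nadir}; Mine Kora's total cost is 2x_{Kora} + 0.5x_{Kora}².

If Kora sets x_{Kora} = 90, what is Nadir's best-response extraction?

130.5

Mine Nadir's profit: π = x_{Nadir}(358 − (x_{Nadir} + x_{Kora})) − 7x_{Nadir}.
∂π/∂x_{Nadir} = 351 − 2x_{Nadir} − x_{Kora} = 0, so x_{Nadir} = 175.5 − 0.5x_{Kora}.
At x_{Kora} = 90: x_{Nadir} = 175.5 − 0.5·90 = 130.5.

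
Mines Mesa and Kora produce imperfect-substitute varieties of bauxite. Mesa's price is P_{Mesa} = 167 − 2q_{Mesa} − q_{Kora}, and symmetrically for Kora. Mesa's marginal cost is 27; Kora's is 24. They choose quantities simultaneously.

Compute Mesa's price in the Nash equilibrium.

Mine Mesa's profit: π = q_{Mesa}(167 − 2q_{Mesa} − q_{Kora}) − 27q_{Mesa}.
∂π/∂q_{Mesa} = 140 − 4q_{Mesa} − q_{Kora} = 0 ⇒ q_{Mesa} = 35 − 0.25q_{Kora}.
Similarly q_{Kora} = 35.75 − 0.25q_{Mesa}.
Substituting the second reaction function into the first: q_{Mesa} = 35 − 0.25(35.75 − 0.25q_{Mesa}), which gives 0.9375q_{Mesa} = 26.0625 ⇒ q_{Mesa} = 27.8.
Then q_{Kora} = 35.75 − 0.25·27.8 = 28.8.
P_{Mesa} = 167 − 2·27.8 − 28.8 = 82.6.

82.6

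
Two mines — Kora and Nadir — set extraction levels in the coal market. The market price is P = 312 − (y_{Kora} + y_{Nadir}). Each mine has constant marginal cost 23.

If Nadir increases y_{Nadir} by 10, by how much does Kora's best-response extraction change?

Mine Kora's profit: π = y_{Kora}(312 − (y_{Kora} + y_{Nadir})) − 23y_{Kora}.
∂π/∂y_{Kora} = 289 − 2y_{Kora} − y_{Nadir} = 0, so y_{Kora} = 144.5 − 0.5y_{Nadir}.
The reaction-function slope is −0.5, so a 10-unit rise in y_{Nadir} moves y_{Kora} by −0.5 × 10 = −5. Kora's best response falls — the actions are strategic substitutes.

-5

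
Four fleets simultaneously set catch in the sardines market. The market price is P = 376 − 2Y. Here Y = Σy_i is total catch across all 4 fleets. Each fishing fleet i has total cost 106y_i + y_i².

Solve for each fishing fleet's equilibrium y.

A representative fishing fleet's profit is π_i = y_i(376 − 2Y) − 106y_i − y_i², with Y = y_i + Σ_{j≠i} y_j.
First-order condition: 270 − 6y_i − 2Σ_{j≠i} y_j = 0.
With identical fishing fleets, set every y_j = y: then 270 − 6y − 6y = 0, i.e. y = 270/12 = 22.5.

22.5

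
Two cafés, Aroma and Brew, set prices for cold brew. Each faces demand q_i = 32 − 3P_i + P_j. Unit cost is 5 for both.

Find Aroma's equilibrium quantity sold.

13.2

Aroma's profit: π = (P_{Aroma} − 5)(32 − 3P_{Aroma} + P_{Brew}).
∂π/∂P_{Aroma} = 47 − 6P_{Aroma} + P_{Brew} = 0 ⇒ P_{Aroma} = 47/6 + (1/6)P_{Brew}.
The game is symmetric, so in equilibrium P_{Brew} = P_{Aroma}: the reaction function gives (5/6)P_{Aroma} = 47/6, hence P_{Aroma} = 9.4.
q_{Aroma} = 32 − 3·9.4 + 9.4 = 13.2.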